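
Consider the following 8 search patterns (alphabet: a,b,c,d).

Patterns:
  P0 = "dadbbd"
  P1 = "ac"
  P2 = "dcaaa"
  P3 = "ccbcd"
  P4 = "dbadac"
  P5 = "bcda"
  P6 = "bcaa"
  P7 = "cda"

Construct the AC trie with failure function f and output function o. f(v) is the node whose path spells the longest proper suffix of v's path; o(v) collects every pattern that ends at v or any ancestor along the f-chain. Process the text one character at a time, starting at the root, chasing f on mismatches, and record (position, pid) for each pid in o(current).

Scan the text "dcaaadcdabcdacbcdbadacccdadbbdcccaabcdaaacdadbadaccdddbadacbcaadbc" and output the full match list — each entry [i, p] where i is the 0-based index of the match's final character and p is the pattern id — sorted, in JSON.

Build:
Trie nodes:
  n0 'ε': a→7 b→23 c→13 d→1
  n1 'd': a→2 b→18 c→9
  n2 'da': d→3
  n3 'dad': b→4
  n4 'dadb': b→5
  n5 'dadbb': d→6
  n6 'dadbbd': ·  ←P0
  n7 'a': c→8
  n8 'ac': ·  ←P1
  n9 'dc': a→10
  n10 'dca': a→11
  n11 'dcaa': a→12
  n12 'dcaaa': ·  ←P2
  n13 'c': c→14 d→29
  n14 'cc': b→15
  n15 'ccb': c→16
  n16 'ccbc': d→17
  n17 'ccbcd': ·  ←P3
  n18 'db': a→19
  n19 'dba': d→20
  n20 'dbad': a→21
  n21 'dbada': c→22
  n22 'dbadac': ·  ←P4
  n23 'b': c→24
  n24 'bc': a→27 d→25
  n25 'bcd': a→26
  n26 'bcda': ·  ←P5
  n27 'bca': a→28
  n28 'bcaa': ·  ←P6
  n29 'cd': a→30
  n30 'cda': ·  ←P7

Failure links (BFS by depth):
  fail(1) 'd': from fail(0)=0 chase 'd': 0 ⇒ 0;  out=∅∪out(0)=∅
  fail(7) 'a': from fail(0)=0 chase 'a': 0 ⇒ 0;  out=∅∪out(0)=∅
  fail(13) 'c': from fail(0)=0 chase 'c': 0 ⇒ 0;  out=∅∪out(0)=∅
  fail(23) 'b': from fail(0)=0 chase 'b': 0 ⇒ 0;  out=∅∪out(0)=∅
  fail(2) 'da': from fail(1)=0 chase 'a': 0 ⇒ 7;  out=∅∪out(7)=∅
  fail(8) 'ac': from fail(7)=0 chase 'c': 0 ⇒ 13;  out={1}∪out(13)={1}
  fail(9) 'dc': from fail(1)=0 chase 'c': 0 ⇒ 13;  out=∅∪out(13)=∅
  fail(14) 'cc': from fail(13)=0 chase 'c': 0 ⇒ 13;  out=∅∪out(13)=∅
  fail(18) 'db': from fail(1)=0 chase 'b': 0 ⇒ 23;  out=∅∪out(23)=∅
  fail(24) 'bc': from fail(23)=0 chase 'c': 0 ⇒ 13;  out=∅∪out(13)=∅
  fail(29) 'cd': from fail(13)=0 chase 'd': 0 ⇒ 1;  out=∅∪out(1)=∅
  fail(3) 'dad': from fail(2)=7 chase 'd': 7→0 ⇒ 1;  out=∅∪out(1)=∅
  fail(10) 'dca': from fail(9)=13 chase 'a': 13→0 ⇒ 7;  out=∅∪out(7)=∅
  fail(15) 'ccb': from fail(14)=13 chase 'b': 13→0 ⇒ 23;  out=∅∪out(23)=∅
  fail(19) 'dba': from fail(18)=23 chase 'a': 23→0 ⇒ 7;  out=∅∪out(7)=∅
  fail(25) 'bcd': from fail(24)=13 chase 'd': 13 ⇒ 29;  out=∅∪out(29)=∅
  fail(27) 'bca': from fail(24)=13 chase 'a': 13→0 ⇒ 7;  out=∅∪out(7)=∅
  fail(30) 'cda': from fail(29)=1 chase 'a': 1 ⇒ 2;  out={7}∪out(2)={7}
  fail(4) 'dadb': from fail(3)=1 chase 'b': 1 ⇒ 18;  out=∅∪out(18)=∅
  fail(11) 'dcaa': from fail(10)=7 chase 'a': 7→0 ⇒ 7;  out=∅∪out(7)=∅
  fail(16) 'ccbc': from fail(15)=23 chase 'c': 23 ⇒ 24;  out=∅∪out(24)=∅
  fail(20) 'dbad': from fail(19)=7 chase 'd': 7→0 ⇒ 1;  out=∅∪out(1)=∅
  fail(26) 'bcda': from fail(25)=29 chase 'a': 29 ⇒ 30;  out={5}∪out(30)={5,7}
  fail(28) 'bcaa': from fail(27)=7 chase 'a': 7→0 ⇒ 7;  out={6}∪out(7)={6}
  fail(5) 'dadbb': from fail(4)=18 chase 'b': 18→23→0 ⇒ 23;  out=∅∪out(23)=∅
  fail(12) 'dcaaa': from fail(11)=7 chase 'a': 7→0 ⇒ 7;  out={2}∪out(7)={2}
  fail(17) 'ccbcd': from fail(16)=24 chase 'd': 24 ⇒ 25;  out={3}∪out(25)={3}
  fail(21) 'dbada': from fail(20)=1 chase 'a': 1 ⇒ 2;  out=∅∪out(2)=∅
  fail(6) 'dadbbd': from fail(5)=23 chase 'd': 23→0 ⇒ 1;  out={0}∪out(1)={0}
  fail(22) 'dbadac': from fail(21)=2 chase 'c': 2→7 ⇒ 8;  out={4}∪out(8)={1,4}

Scan:
pos 0 'd': at 1
pos 1 'c': at 9
pos 2 'a': at 10
pos 3 'a': at 11
pos 4 'a': at 12  ** P2@[0:4]
pos 5 'd': at 1 (fail-walked)
pos 6 'c': at 9
pos 7 'd': at 29 (fail-walked)
pos 8 'a': at 30  ** P7@[6:8]
pos 9 'b': at 23 (fail-walked)
pos 10 'c': at 24
pos 11 'd': at 25
pos 12 'a': at 26  ** P5@[9:12],P7@[10:12]
pos 13 'c': at 8 (fail-walked)  ** P1@[12:13]
pos 14 'b': at 23 (fail-walked)
pos 15 'c': at 24
pos 16 'd': at 25
pos 17 'b': at 18 (fail-walked)
pos 18 'a': at 19
pos 19 'd': at 20
pos 20 'a': at 21
pos 21 'c': at 22  ** P1@[20:21],P4@[16:21]
pos 22 'c': at 14 (fail-walked)
pos 23 'c': at 14 (fail-walked)
pos 24 'd': at 29 (fail-walked)
pos 25 'a': at 30  ** P7@[23:25]
pos 26 'd': at 3 (fail-walked)
pos 27 'b': at 4
pos 28 'b': at 5
pos 29 'd': at 6  ** P0@[24:29]
pos 30 'c': at 9 (fail-walked)
pos 31 'c': at 14 (fail-walked)
pos 32 'c': at 14 (fail-walked)
pos 33 'a': at 7 (fail-walked)
pos 34 'a': at 7 (fail-walked)
pos 35 'b': at 23 (fail-walked)
pos 36 'c': at 24
pos 37 'd': at 25
pos 38 'a': at 26  ** P5@[35:38],P7@[36:38]
pos 39 'a': at 7 (fail-walked)
pos 40 'a': at 7 (fail-walked)
pos 41 'c': at 8  ** P1@[40:41]
pos 42 'd': at 29 (fail-walked)
pos 43 'a': at 30  ** P7@[41:43]
pos 44 'd': at 3 (fail-walked)
pos 45 'b': at 4
pos 46 'a': at 19 (fail-walked)
pos 47 'd': at 20
pos 48 'a': at 21
pos 49 'c': at 22  ** P1@[48:49],P4@[44:49]
pos 50 'c': at 14 (fail-walked)
pos 51 'd': at 29 (fail-walked)
pos 52 'd': at 1 (fail-walked)
pos 53 'd': at 1 (fail-walked)
pos 54 'b': at 18
pos 55 'a': at 19
pos 56 'd': at 20
pos 57 'a': at 21
pos 58 'c': at 22  ** P1@[57:58],P4@[53:58]
pos 59 'b': at 23 (fail-walked)
pos 60 'c': at 24
pos 61 'a': at 27
pos 62 'a': at 28  ** P6@[59:62]
pos 63 'd': at 1 (fail-walked)
pos 64 'b': at 18
pos 65 'c': at 24 (fail-walked)

Matches: [[4,2],[8,7],[12,5],[12,7],[13,1],[21,1],[21,4],[25,7],[29,0],[38,5],[38,7],[41,1],[43,7],[49,1],[49,4],[58,1],[58,4],[62,6]]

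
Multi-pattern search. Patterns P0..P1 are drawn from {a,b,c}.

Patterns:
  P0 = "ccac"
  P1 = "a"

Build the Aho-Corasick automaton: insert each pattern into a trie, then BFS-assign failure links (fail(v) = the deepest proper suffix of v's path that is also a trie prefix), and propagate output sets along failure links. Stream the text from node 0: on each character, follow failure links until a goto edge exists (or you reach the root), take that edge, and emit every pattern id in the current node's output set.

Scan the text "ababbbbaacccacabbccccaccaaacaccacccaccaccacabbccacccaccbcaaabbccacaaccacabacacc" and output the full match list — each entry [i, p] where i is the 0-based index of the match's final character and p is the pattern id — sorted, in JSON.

Build:
Trie (insert patterns):
  0='ε' goto a→5 c→1
  1='c' goto c→2
  2='cc' goto a→3
  3='cca' goto c→4
  4='ccac' goto ·  ←P0
  5='a' goto ·  ←P1

Failure links (BFS by depth):
  n1('c'): parent n0 fail=0; on 'c' 0 → fail=0;  out ∅∪∅=∅
  n5('a'): parent n0 fail=0; on 'a' 0 → fail=0;  out {1}∪∅={1}
  n2('cc'): parent n1 fail=0; on 'c' 0 → fail=1;  out ∅∪∅=∅
  n3('cca'): parent n2 fail=1; on 'a' 1→0 → fail=5;  out ∅∪{1}={1}
  n4('ccac'): parent n3 fail=5; on 'c' 5→0 → fail=1;  out {0}∪∅={0}

Run:
[0] read 'a'  n0⇒n5  emit P1@[0:0]
[1] read 'b'  n5⇒n0 (via fail)
[2] read 'a'  n0⇒n5  emit P1@[2:2]
[3] read 'b'  n5⇒n0 (via fail)
[4] read 'b'  n0⇒n0
[5] read 'b'  n0⇒n0
[6] read 'b'  n0⇒n0
[7] read 'a'  n0⇒n5  emit P1@[7:7]
[8] read 'a'  n5⇒n5 (via fail)  emit P1@[8:8]
[9] read 'c'  n5⇒n1 (via fail)
[10] read 'c'  n1⇒n2
[11] read 'c'  n2⇒n2 (via fail)
[12] read 'a'  n2⇒n3  emit P1@[12:12]
[13] read 'c'  n3⇒n4  emit P0@[10:13]
[14] read 'a'  n4⇒n5 (via fail)  emit P1@[14:14]
[15] read 'b'  n5⇒n0 (via fail)
[16] read 'b'  n0⇒n0
[17] read 'c'  n0⇒n1
[18] read 'c'  n1⇒n2
[19] read 'c'  n2⇒n2 (via fail)
[20] read 'c'  n2⇒n2 (via fail)
[21] read 'a'  n2⇒n3  emit P1@[21:21]
[22] read 'c'  n3⇒n4  emit P0@[19:22]
[23] read 'c'  n4⇒n2 (via fail)
[24] read 'a'  n2⇒n3  emit P1@[24:24]
[25] read 'a'  n3⇒n5 (via fail)  emit P1@[25:25]
[26] read 'a'  n5⇒n5 (via fail)  emit P1@[26:26]
[27] read 'c'  n5⇒n1 (via fail)
[28] read 'a'  n1⇒n5 (via fail)  emit P1@[28:28]
[29] read 'c'  n5⇒n1 (via fail)
[30] read 'c'  n1⇒n2
[31] read 'a'  n2⇒n3  emit P1@[31:31]
[32] read 'c'  n3⇒n4  emit P0@[29:32]
[33] read 'c'  n4⇒n2 (via fail)
[34] read 'c'  n2⇒n2 (via fail)
[35] read 'a'  n2⇒n3  emit P1@[35:35]
[36] read 'c'  n3⇒n4  emit P0@[33:36]
[37] read 'c'  n4⇒n2 (via fail)
[38] read 'a'  n2⇒n3  emit P1@[38:38]
[39] read 'c'  n3⇒n4  emit P0@[36:39]
[40] read 'c'  n4⇒n2 (via fail)
[41] read 'a'  n2⇒n3  emit P1@[41:41]
[42] read 'c'  n3⇒n4  emit P0@[39:42]
[43] read 'a'  n4⇒n5 (via fail)  emit P1@[43:43]
[44] read 'b'  n5⇒n0 (via fail)
[45] read 'b'  n0⇒n0
[46] read 'c'  n0⇒n1
[47] read 'c'  n1⇒n2
[48] read 'a'  n2⇒n3  emit P1@[48:48]
[49] read 'c'  n3⇒n4  emit P0@[46:49]
[50] read 'c'  n4⇒n2 (via fail)
[51] read 'c'  n2⇒n2 (via fail)
[52] read 'a'  n2⇒n3  emit P1@[52:52]
[53] read 'c'  n3⇒n4  emit P0@[50:53]
[54] read 'c'  n4⇒n2 (via fail)
[55] read 'b'  n2⇒n0 (via fail)
[56] read 'c'  n0⇒n1
[57] read 'a'  n1⇒n5 (via fail)  emit P1@[57:57]
[58] read 'a'  n5⇒n5 (via fail)  emit P1@[58:58]
[59] read 'a'  n5⇒n5 (via fail)  emit P1@[59:59]
[60] read 'b'  n5⇒n0 (via fail)
[61] read 'b'  n0⇒n0
[62] read 'c'  n0⇒n1
[63] read 'c'  n1⇒n2
[64] read 'a'  n2⇒n3  emit P1@[64:64]
[65] read 'c'  n3⇒n4  emit P0@[62:65]
[66] read 'a'  n4⇒n5 (via fail)  emit P1@[66:66]
[67] read 'a'  n5⇒n5 (via fail)  emit P1@[67:67]
[68] read 'c'  n5⇒n1 (via fail)
[69] read 'c'  n1⇒n2
[70] read 'a'  n2⇒n3  emit P1@[70:70]
[71] read 'c'  n3⇒n4  emit P0@[68:71]
[72] read 'a'  n4⇒n5 (via fail)  emit P1@[72:72]
[73] read 'b'  n5⇒n0 (via fail)
[74] read 'a'  n0⇒n5  emit P1@[74:74]
[75] read 'c'  n5⇒n1 (via fail)
[76] read 'a'  n1⇒n5 (via fail)  emit P1@[76:76]
[77] read 'c'  n5⇒n1 (via fail)
[78] read 'c'  n1⇒n2

All matches (sorted): [[0,1],[2,1],[7,1],[8,1],[12,1],[13,0],[14,1],[21,1],[22,0],[24,1],[25,1],[26,1],[28,1],[31,1],[32,0],[35,1],[36,0],[38,1],[39,0],[41,1],[42,0],[43,1],[48,1],[49,0],[52,1],[53,0],[57,1],[58,1],[59,1],[64,1],[65,0],[66,1],[67,1],[70,1],[71,0],[72,1],[74,1],[76,1]]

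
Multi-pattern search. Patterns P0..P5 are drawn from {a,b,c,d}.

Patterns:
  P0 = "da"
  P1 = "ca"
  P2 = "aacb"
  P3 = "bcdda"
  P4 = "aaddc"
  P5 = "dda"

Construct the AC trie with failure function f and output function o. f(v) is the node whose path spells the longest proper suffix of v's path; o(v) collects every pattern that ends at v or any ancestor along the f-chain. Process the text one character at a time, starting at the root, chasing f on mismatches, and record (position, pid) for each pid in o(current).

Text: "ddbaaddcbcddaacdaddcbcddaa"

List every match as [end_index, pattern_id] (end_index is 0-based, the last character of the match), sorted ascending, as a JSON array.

Build:
Trie (insert patterns):
  0='ε' goto a→5 b→9 c→3 d→1
  1='d' goto a→2 d→17
  2='da' goto ·  ←P0
  3='c' goto a→4
  4='ca' goto ·  ←P1
  5='a' goto a→6
  6='aa' goto c→7 d→14
  7='aac' goto b→8
  8='aacb' goto ·  ←P2
  9='b' goto c→10
  10='bc' goto d→11
  11='bcd' goto d→12
  12='bcdd' goto a→13
  13='bcdda' goto ·  ←P3
  14='aad' goto d→15
  15='aadd' goto c→16
  16='aaddc' goto ·  ←P4
  17='dd' goto a→18
  18='dda' goto ·  ←P5

BFS fail/out derivation:
  n1('d'): parent n0 fail=0; on 'd' 0 → fail=0;  out ∅∪∅=∅
  n3('c'): parent n0 fail=0; on 'c' 0 → fail=0;  out ∅∪∅=∅
  n5('a'): parent n0 fail=0; on 'a' 0 → fail=0;  out ∅∪∅=∅
  n9('b'): parent n0 fail=0; on 'b' 0 → fail=0;  out ∅∪∅=∅
  n2('da'): parent n1 fail=0; on 'a' 0 → fail=5;  out {0}∪∅={0}
  n4('ca'): parent n3 fail=0; on 'a' 0 → fail=5;  out {1}∪∅={1}
  n6('aa'): parent n5 fail=0; on 'a' 0 → fail=5;  out ∅∪∅=∅
  n10('bc'): parent n9 fail=0; on 'c' 0 → fail=3;  out ∅∪∅=∅
  n17('dd'): parent n1 fail=0; on 'd' 0 → fail=1;  out ∅∪∅=∅
  n7('aac'): parent n6 fail=5; on 'c' 5→0 → fail=3;  out ∅∪∅=∅
  n11('bcd'): parent n10 fail=3; on 'd' 3→0 → fail=1;  out ∅∪∅=∅
  n14('aad'): parent n6 fail=5; on 'd' 5→0 → fail=1;  out ∅∪∅=∅
  n18('dda'): parent n17 fail=1; on 'a' 1 → fail=2;  out {5}∪{0}={0,5}
  n8('aacb'): parent n7 fail=3; on 'b' 3→0 → fail=9;  out {2}∪∅={2}
  n12('bcdd'): parent n11 fail=1; on 'd' 1 → fail=17;  out ∅∪∅=∅
  n15('aadd'): parent n14 fail=1; on 'd' 1 → fail=17;  out ∅∪∅=∅
  n13('bcdda'): parent n12 fail=17; on 'a' 17 → fail=18;  out {3}∪{0,5}={0,3,5}
  n16('aaddc'): parent n15 fail=17; on 'c' 17→1→0 → fail=3;  out {4}∪∅={4}

Scan:
[0] read 'd'  n0⇒n1
[1] read 'd'  n1⇒n17
[2] read 'b'  n17⇒n9 ·f
[3] read 'a'  n9⇒n5 ·f
[4] read 'a'  n5⇒n6
[5] read 'd'  n6⇒n14
[6] read 'd'  n14⇒n15
[7] read 'c'  n15⇒n16  emit P4@[3:7]
[8] read 'b'  n16⇒n9 ·f
[9] read 'c'  n9⇒n10
[10] read 'd'  n10⇒n11
[11] read 'd'  n11⇒n12
[12] read 'a'  n12⇒n13  emit P0@[11:12],P3@[8:12],P5@[10:12]
[13] read 'a'  n13⇒n6 ·f
[14] read 'c'  n6⇒n7
[15] read 'd'  n7⇒n1 ·f
[16] read 'a'  n1⇒n2  emit P0@[15:16]
[17] read 'd'  n2⇒n1 ·f
[18] read 'd'  n1⇒n17
[19] read 'c'  n17⇒n3 ·f
[20] read 'b'  n3⇒n9 ·f
[21] read 'c'  n9⇒n10
[22] read 'd'  n10⇒n11
[23] read 'd'  n11⇒n12
[24] read 'a'  n12⇒n13  emit P0@[23:24],P3@[20:24],P5@[22:24]
[25] read 'a'  n13⇒n6 ·f

Result: [[7,4],[12,0],[12,3],[12,5],[16,0],[24,0],[24,3],[24,5]]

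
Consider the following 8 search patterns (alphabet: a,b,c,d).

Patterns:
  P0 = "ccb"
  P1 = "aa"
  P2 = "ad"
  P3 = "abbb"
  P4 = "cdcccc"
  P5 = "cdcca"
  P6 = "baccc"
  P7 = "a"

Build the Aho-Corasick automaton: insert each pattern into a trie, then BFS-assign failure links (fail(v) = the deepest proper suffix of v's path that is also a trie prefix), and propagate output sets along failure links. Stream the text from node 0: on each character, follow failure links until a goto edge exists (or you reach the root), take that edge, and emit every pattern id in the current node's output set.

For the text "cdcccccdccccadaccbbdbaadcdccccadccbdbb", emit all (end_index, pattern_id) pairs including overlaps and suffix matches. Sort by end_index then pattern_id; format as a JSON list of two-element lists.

Construct AC machine:
Trie nodes:
  n0 'ε': a→4 b→16 c→1
  n1 'c': c→2 d→10
  n2 'cc': b→3
  n3 'ccb': ·  ←P0
  n4 'a': a→5 b→7 d→6  ←P7
  n5 'aa': ·  ←P1
  n6 'ad': ·  ←P2
  n7 'ab': b→8
  n8 'abb': b→9
  n9 'abbb': ·  ←P3
  n10 'cd': c→11
  n11 'cdc': c→12
  n12 'cdcc': a→15 c→13
  n13 'cdccc': c→14
  n14 'cdcccc': ·  ←P4
  n15 'cdcca': ·  ←P5
  n16 'b': a→17
  n17 'ba': c→18
  n18 'bac': c→19
  n19 'bacc': c→20
  n20 'baccc': ·  ←P6

BFS fail/out derivation:
  n1('c'): parent n0 fail=0; on 'c' 0 → fail=0;  out ∅∪∅=∅
  n4('a'): parent n0 fail=0; on 'a' 0 → fail=0;  out {7}∪∅={7}
  n16('b'): parent n0 fail=0; on 'b' 0 → fail=0;  out ∅∪∅=∅
  n2('cc'): parent n1 fail=0; on 'c' 0 → fail=1;  out ∅∪∅=∅
  n5('aa'): parent n4 fail=0; on 'a' 0 → fail=4;  out {1}∪{7}={1,7}
  n6('ad'): parent n4 fail=0; on 'd' 0 → fail=0;  out {2}∪∅={2}
  n7('ab'): parent n4 fail=0; on 'b' 0 → fail=16;  out ∅∪∅=∅
  n10('cd'): parent n1 fail=0; on 'd' 0 → fail=0;  out ∅∪∅=∅
  n17('ba'): parent n16 fail=0; on 'a' 0 → fail=4;  out ∅∪{7}={7}
  n3('ccb'): parent n2 fail=1; on 'b' 1→0 → fail=16;  out {0}∪∅={0}
  n8('abb'): parent n7 fail=16; on 'b' 16→0 → fail=16;  out ∅∪∅=∅
  n11('cdc'): parent n10 fail=0; on 'c' 0 → fail=1;  out ∅∪∅=∅
  n18('bac'): parent n17 fail=4; on 'c' 4→0 → fail=1;  out ∅∪∅=∅
  n9('abbb'): parent n8 fail=16; on 'b' 16→0 → fail=16;  out {3}∪∅={3}
  n12('cdcc'): parent n11 fail=1; on 'c' 1 → fail=2;  out ∅∪∅=∅
  n19('bacc'): parent n18 fail=1; on 'c' 1 → fail=2;  out ∅∪∅=∅
  n13('cdccc'): parent n12 fail=2; on 'c' 2→1 → fail=2;  out ∅∪∅=∅
  n15('cdcca'): parent n12 fail=2; on 'a' 2→1→0 → fail=4;  out {5}∪{7}={5,7}
  n20('baccc'): parent n19 fail=2; on 'c' 2→1 → fail=2;  out {6}∪∅={6}
  n14('cdcccc'): parent n13 fail=2; on 'c' 2→1 → fail=2;  out {4}∪∅={4}

Run:
[0] read 'c'  n0⇒n1
[1] read 'd'  n1⇒n10
[2] read 'c'  n10⇒n11
[3] read 'c'  n11⇒n12
[4] read 'c'  n12⇒n13
[5] read 'c'  n13⇒n14  emit P4@[0:5]
[6] read 'c'  n14⇒n2 ·f
[7] read 'd'  n2⇒n10 ·f
[8] read 'c'  n10⇒n11
[9] read 'c'  n11⇒n12
[10] read 'c'  n12⇒n13
[11] read 'c'  n13⇒n14  emit P4@[6:11]
[12] read 'a'  n14⇒n4 ·f  emit P7@[12:12]
[13] read 'd'  n4⇒n6  emit P2@[12:13]
[14] read 'a'  n6⇒n4 ·f  emit P7@[14:14]
[15] read 'c'  n4⇒n1 ·f
[16] read 'c'  n1⇒n2
[17] read 'b'  n2⇒n3  emit P0@[15:17]
[18] read 'b'  n3⇒n16 ·f
[19] read 'd'  n16⇒n0 ·f
[20] read 'b'  n0⇒n16
[21] read 'a'  n16⇒n17  emit P7@[21:21]
[22] read 'a'  n17⇒n5 ·f  emit P1@[21:22],P7@[22:22]
[23] read 'd'  n5⇒n6 ·f  emit P2@[22:23]
[24] read 'c'  n6⇒n1 ·f
[25] read 'd'  n1⇒n10
[26] read 'c'  n10⇒n11
[27] read 'c'  n11⇒n12
[28] read 'c'  n12⇒n13
[29] read 'c'  n13⇒n14  emit P4@[24:29]
[30] read 'a'  n14⇒n4 ·f  emit P7@[30:30]
[31] read 'd'  n4⇒n6  emit P2@[30:31]
[32] read 'c'  n6⇒n1 ·f
[33] read 'c'  n1⇒n2
[34] read 'b'  n2⇒n3  emit P0@[32:34]
[35] read 'd'  n3⇒n0 ·f
[36] read 'b'  n0⇒n16
[37] read 'b'  n16⇒n16 ·f

All matches (sorted): [[5,4],[11,4],[12,7],[13,2],[14,7],[17,0],[21,7],[22,1],[22,7],[23,2],[29,4],[30,7],[31,2],[34,0]]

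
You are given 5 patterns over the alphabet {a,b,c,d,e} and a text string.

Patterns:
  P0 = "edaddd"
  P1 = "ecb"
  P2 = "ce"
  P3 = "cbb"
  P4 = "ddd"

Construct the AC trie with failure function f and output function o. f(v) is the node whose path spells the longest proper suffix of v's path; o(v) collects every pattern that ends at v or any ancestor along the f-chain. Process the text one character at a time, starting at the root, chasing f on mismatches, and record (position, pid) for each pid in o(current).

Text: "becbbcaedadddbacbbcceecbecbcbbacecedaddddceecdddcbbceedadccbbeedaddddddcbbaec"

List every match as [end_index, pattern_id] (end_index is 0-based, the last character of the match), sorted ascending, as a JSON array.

Construct AC machine:
Trie (insert patterns):
  0='ε' goto c→9 d→13 e→1
  1='e' goto c→7 d→2
  2='ed' goto a→3
  3='eda' goto d→4
  4='edad' goto d→5
  5='edadd' goto d→6
  6='edaddd' goto ·  ←P0
  7='ec' goto b→8
  8='ecb' goto ·  ←P1
  9='c' goto b→11 e→10
  10='ce' goto ·  ←P2
  11='cb' goto b→12
  12='cbb' goto ·  ←P3
  13='d' goto d→14
  14='dd' goto d→15
  15='ddd' goto ·  ←P4

BFS fail/out derivation:
  n1('e'): parent n0 fail=0; on 'e' 0 → fail=0;  out ∅∪∅=∅
  n9('c'): parent n0 fail=0; on 'c' 0 → fail=0;  out ∅∪∅=∅
  n13('d'): parent n0 fail=0; on 'd' 0 → fail=0;  out ∅∪∅=∅
  n2('ed'): parent n1 fail=0; on 'd' 0 → fail=13;  out ∅∪∅=∅
  n7('ec'): parent n1 fail=0; on 'c' 0 → fail=9;  out ∅∪∅=∅
  n10('ce'): parent n9 fail=0; on 'e' 0 → fail=1;  out {2}∪∅={2}
  n11('cb'): parent n9 fail=0; on 'b' 0 → fail=0;  out ∅∪∅=∅
  n14('dd'): parent n13 fail=0; on 'd' 0 → fail=13;  out ∅∪∅=∅
  n3('eda'): parent n2 fail=13; on 'a' 13→0 → fail=0;  out ∅∪∅=∅
  n8('ecb'): parent n7 fail=9; on 'b' 9 → fail=11;  out {1}∪∅={1}
  n12('cbb'): parent n11 fail=0; on 'b' 0 → fail=0;  out {3}∪∅={3}
  n15('ddd'): parent n14 fail=13; on 'd' 13 → fail=14;  out {4}∪∅={4}
  n4('edad'): parent n3 fail=0; on 'd' 0 → fail=13;  out ∅∪∅=∅
  n5('edadd'): parent n4 fail=13; on 'd' 13 → fail=14;  out ∅∪∅=∅
  n6('edaddd'): parent n5 fail=14; on 'd' 14 → fail=15;  out {0}∪{4}={0,4}

Scan:
pos 0 'b': at 0
pos 1 'e': at 1
pos 2 'c': at 7
pos 3 'b': at 8  ** P1@[1:3]
pos 4 'b': at 12 (fail-walked)  ** P3@[2:4]
pos 5 'c': at 9 (fail-walked)
pos 6 'a': at 0 (fail-walked)
pos 7 'e': at 1
pos 8 'd': at 2
pos 9 'a': at 3
pos 10 'd': at 4
pos 11 'd': at 5
pos 12 'd': at 6  ** P0@[7:12],P4@[10:12]
pos 13 'b': at 0 (fail-walked)
pos 14 'a': at 0
pos 15 'c': at 9
pos 16 'b': at 11
pos 17 'b': at 12  ** P3@[15:17]
pos 18 'c': at 9 (fail-walked)
pos 19 'c': at 9 (fail-walked)
pos 20 'e': at 10  ** P2@[19:20]
pos 21 'e': at 1 (fail-walked)
pos 22 'c': at 7
pos 23 'b': at 8  ** P1@[21:23]
pos 24 'e': at 1 (fail-walked)
pos 25 'c': at 7
pos 26 'b': at 8  ** P1@[24:26]
pos 27 'c': at 9 (fail-walked)
pos 28 'b': at 11
pos 29 'b': at 12  ** P3@[27:29]
pos 30 'a': at 0 (fail-walked)
pos 31 'c': at 9
pos 32 'e': at 10  ** P2@[31:32]
pos 33 'c': at 7 (fail-walked)
pos 34 'e': at 10 (fail-walked)  ** P2@[33:34]
pos 35 'd': at 2 (fail-walked)
pos 36 'a': at 3
pos 37 'd': at 4
pos 38 'd': at 5
pos 39 'd': at 6  ** P0@[34:39],P4@[37:39]
pos 40 'd': at 15 (fail-walked)  ** P4@[38:40]
pos 41 'c': at 9 (fail-walked)
pos 42 'e': at 10  ** P2@[41:42]
pos 43 'e': at 1 (fail-walked)
pos 44 'c': at 7
pos 45 'd': at 13 (fail-walked)
pos 46 'd': at 14
pos 47 'd': at 15  ** P4@[45:47]
pos 48 'c': at 9 (fail-walked)
pos 49 'b': at 11
pos 50 'b': at 12  ** P3@[48:50]
pos 51 'c': at 9 (fail-walked)
pos 52 'e': at 10  ** P2@[51:52]
pos 53 'e': at 1 (fail-walked)
pos 54 'd': at 2
pos 55 'a': at 3
pos 56 'd': at 4
pos 57 'c': at 9 (fail-walked)
pos 58 'c': at 9 (fail-walked)
pos 59 'b': at 11
pos 60 'b': at 12  ** P3@[58:60]
pos 61 'e': at 1 (fail-walked)
pos 62 'e': at 1 (fail-walked)
pos 63 'd': at 2
pos 64 'a': at 3
pos 65 'd': at 4
pos 66 'd': at 5
pos 67 'd': at 6  ** P0@[62:67],P4@[65:67]
pos 68 'd': at 15 (fail-walked)  ** P4@[66:68]
pos 69 'd': at 15 (fail-walked)  ** P4@[67:69]
pos 70 'd': at 15 (fail-walked)  ** P4@[68:70]
pos 71 'c': at 9 (fail-walked)
pos 72 'b': at 11
pos 73 'b': at 12  ** P3@[71:73]
pos 74 'a': at 0 (fail-walked)
pos 75 'e': at 1
pos 76 'c': at 7

Result: [[3,1],[4,3],[12,0],[12,4],[17,3],[20,2],[23,1],[26,1],[29,3],[32,2],[34,2],[39,0],[39,4],[40,4],[42,2],[47,4],[50,3],[52,2],[60,3],[67,0],[67,4],[68,4],[69,4],[70,4],[73,3]]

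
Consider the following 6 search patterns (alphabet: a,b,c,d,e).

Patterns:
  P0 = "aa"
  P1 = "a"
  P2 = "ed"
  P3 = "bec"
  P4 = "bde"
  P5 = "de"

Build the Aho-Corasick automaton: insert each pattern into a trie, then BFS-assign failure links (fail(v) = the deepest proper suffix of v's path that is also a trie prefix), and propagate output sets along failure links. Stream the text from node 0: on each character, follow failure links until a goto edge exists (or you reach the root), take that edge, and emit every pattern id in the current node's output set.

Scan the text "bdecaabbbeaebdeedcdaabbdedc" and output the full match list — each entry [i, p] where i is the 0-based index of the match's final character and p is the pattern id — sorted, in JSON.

Construct AC machine:
Trie (insert patterns):
  n0 'ε': a→1 b→5 d→10 e→3
  n1 'a': a→2  [P1 ends]
  n2 'aa': ·  [P0 ends]
  n3 'e': d→4
  n4 'ed': ·  [P2 ends]
  n5 'b': d→8 e→6
  n6 'be': c→7
  n7 'bec': ·  [P3 ends]
  n8 'bd': e→9
  n9 'bde': ·  [P4 ends]
  n10 'd': e→11
  n11 'de': ·  [P5 ends]

Failure links (BFS by depth):
  n1('a'): parent n0 fail=0; on 'a' 0 → fail=0;  out {1}∪∅={1}
  n3('e'): parent n0 fail=0; on 'e' 0 → fail=0;  out ∅∪∅=∅
  n5('b'): parent n0 fail=0; on 'b' 0 → fail=0;  out ∅∪∅=∅
  n10('d'): parent n0 fail=0; on 'd' 0 → fail=0;  out ∅∪∅=∅
  n2('aa'): parent n1 fail=0; on 'a' 0 → fail=1;  out {0}∪{1}={0,1}
  n4('ed'): parent n3 fail=0; on 'd' 0 → fail=10;  out {2}∪∅={2}
  n6('be'): parent n5 fail=0; on 'e' 0 → fail=3;  out ∅∪∅=∅
  n8('bd'): parent n5 fail=0; on 'd' 0 → fail=10;  out ∅∪∅=∅
  n11('de'): parent n10 fail=0; on 'e' 0 → fail=3;  out {5}∪∅={5}
  n7('bec'): parent n6 fail=3; on 'c' 3→0 → fail=0;  out {3}∪∅={3}
  n9('bde'): parent n8 fail=10; on 'e' 10 → fail=11;  out {4}∪{5}={4,5}

Text stream:
pos 0 'b': at 5
pos 1 'd': at 8
pos 2 'e': at 9  → match P4@[0:2],P5@[1:2]
pos 3 'c': at 0 (fail-walked)
pos 4 'a': at 1  → match P1@[4:4]
pos 5 'a': at 2  → match P0@[4:5],P1@[5:5]
pos 6 'b': at 5 (fail-walked)
pos 7 'b': at 5 (fail-walked)
pos 8 'b': at 5 (fail-walked)
pos 9 'e': at 6
pos 10 'a': at 1 (fail-walked)  → match P1@[10:10]
pos 11 'e': at 3 (fail-walked)
pos 12 'b': at 5 (fail-walked)
pos 13 'd': at 8
pos 14 'e': at 9  → match P4@[12:14],P5@[13:14]
pos 15 'e': at 3 (fail-walked)
pos 16 'd': at 4  → match P2@[15:16]
pos 17 'c': at 0 (fail-walked)
pos 18 'd': at 10
pos 19 'a': at 1 (fail-walked)  → match P1@[19:19]
pos 20 'a': at 2  → match P0@[19:20],P1@[20:20]
pos 21 'b': at 5 (fail-walked)
pos 22 'b': at 5 (fail-walked)
pos 23 'd': at 8
pos 24 'e': at 9  → match P4@[22:24],P5@[23:24]
pos 25 'd': at 4 (fail-walked)  → match P2@[24:25]
pos 26 'c': at 0 (fail-walked)

Matches: [[2,4],[2,5],[4,1],[5,0],[5,1],[10,1],[14,4],[14,5],[16,2],[19,1],[20,0],[20,1],[24,4],[24,5],[25,2]]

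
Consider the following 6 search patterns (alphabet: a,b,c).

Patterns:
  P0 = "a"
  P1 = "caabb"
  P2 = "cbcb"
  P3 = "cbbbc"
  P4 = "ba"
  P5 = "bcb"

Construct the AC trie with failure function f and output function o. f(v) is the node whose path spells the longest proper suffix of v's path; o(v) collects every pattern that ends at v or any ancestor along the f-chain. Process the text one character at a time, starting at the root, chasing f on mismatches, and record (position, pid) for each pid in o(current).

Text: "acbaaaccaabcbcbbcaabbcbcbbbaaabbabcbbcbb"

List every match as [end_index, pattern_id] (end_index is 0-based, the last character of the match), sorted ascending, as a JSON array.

Construct AC machine:
Trie nodes:
  0='ε' goto a→1 b→13 c→2
  1='a' goto ·  ←P0
  2='c' goto a→3 b→7
  3='ca' goto a→4
  4='caa' goto b→5
  5='caab' goto b→6
  6='caabb' goto ·  ←P1
  7='cb' goto b→10 c→8
  8='cbc' goto b→9
  9='cbcb' goto ·  ←P2
  10='cbb' goto b→11
  11='cbbb' goto c→12
  12='cbbbc' goto ·  ←P3
  13='b' goto a→14 c→15
  14='ba' goto ·  ←P4
  15='bc' goto b→16
  16='bcb' goto ·  ←P5

BFS fail/out derivation:
  fail(1) 'a': from fail(0)=0 chase 'a': 0 ⇒ 0;  out={0}∪out(0)={0}
  fail(2) 'c': from fail(0)=0 chase 'c': 0 ⇒ 0;  out=∅∪out(0)=∅
  fail(13) 'b': from fail(0)=0 chase 'b': 0 ⇒ 0;  out=∅∪out(0)=∅
  fail(3) 'ca': from fail(2)=0 chase 'a': 0 ⇒ 1;  out=∅∪out(1)={0}
  fail(7) 'cb': from fail(2)=0 chase 'b': 0 ⇒ 13;  out=∅∪out(13)=∅
  fail(14) 'ba': from fail(13)=0 chase 'a': 0 ⇒ 1;  out={4}∪out(1)={0,4}
  fail(15) 'bc': from fail(13)=0 chase 'c': 0 ⇒ 2;  out=∅∪out(2)=∅
  fail(4) 'caa': from fail(3)=1 chase 'a': 1→0 ⇒ 1;  out=∅∪out(1)={0}
  fail(8) 'cbc': from fail(7)=13 chase 'c': 13 ⇒ 15;  out=∅∪out(15)=∅
  fail(10) 'cbb': from fail(7)=13 chase 'b': 13→0 ⇒ 13;  out=∅∪out(13)=∅
  fail(16) 'bcb': from fail(15)=2 chase 'b': 2 ⇒ 7;  out={5}∪out(7)={5}
  fail(5) 'caab': from fail(4)=1 chase 'b': 1→0 ⇒ 13;  out=∅∪out(13)=∅
  fail(9) 'cbcb': from fail(8)=15 chase 'b': 15 ⇒ 16;  out={2}∪out(16)={2,5}
  fail(11) 'cbbb': from fail(10)=13 chase 'b': 13→0 ⇒ 13;  out=∅∪out(13)=∅
  fail(6) 'caabb': from fail(5)=13 chase 'b': 13→0 ⇒ 13;  out={1}∪out(13)={1}
  fail(12) 'cbbbc': from fail(11)=13 chase 'c': 13 ⇒ 15;  out={3}∪out(15)={3}

Text stream:
i=0 'a': node 0→1  ** P0@[0:0]
i=1 'c': node 1→2 ·f
i=2 'b': node 2→7
i=3 'a': node 7→14 ·f  ** P0@[3:3],P4@[2:3]
i=4 'a': node 14→1 ·f  ** P0@[4:4]
i=5 'a': node 1→1 ·f  ** P0@[5:5]
i=6 'c': node 1→2 ·f
i=7 'c': node 2→2 ·f
i=8 'a': node 2→3  ** P0@[8:8]
i=9 'a': node 3→4  ** P0@[9:9]
i=10 'b': node 4→5
i=11 'c': node 5→15 ·f
i=12 'b': node 15→16  ** P5@[10:12]
i=13 'c': node 16→8 ·f
i=14 'b': node 8→9  ** P2@[11:14],P5@[12:14]
i=15 'b': node 9→10 ·f
i=16 'c': node 10→15 ·f
i=17 'a': node 15→3 ·f  ** P0@[17:17]
i=18 'a': node 3→4  ** P0@[18:18]
i=19 'b': node 4→5
i=20 'b': node 5→6  ** P1@[16:20]
i=21 'c': node 6→15 ·f
i=22 'b': node 15→16  ** P5@[20:22]
i=23 'c': node 16→8 ·f
i=24 'b': node 8→9  ** P2@[21:24],P5@[22:24]
i=25 'b': node 9→10 ·f
i=26 'b': node 10→11
i=27 'a': node 11→14 ·f  ** P0@[27:27],P4@[26:27]
i=28 'a': node 14→1 ·f  ** P0@[28:28]
i=29 'a': node 1→1 ·f  ** P0@[29:29]
i=30 'b': node 1→13 ·f
i=31 'b': node 13→13 ·f
i=32 'a': node 13→14  ** P0@[32:32],P4@[31:32]
i=33 'b': node 14→13 ·f
i=34 'c': node 13→15
i=35 'b': node 15→16  ** P5@[33:35]
i=36 'b': node 16→10 ·f
i=37 'c': node 10→15 ·f
i=38 'b': node 15→16  ** P5@[36:38]
i=39 'b': node 16→10 ·f

All matches (sorted): [[0,0],[3,0],[3,4],[4,0],[5,0],[8,0],[9,0],[12,5],[14,2],[14,5],[17,0],[18,0],[20,1],[22,5],[24,2],[24,5],[27,0],[27,4],[28,0],[29,0],[32,0],[32,4],[35,5],[38,5]]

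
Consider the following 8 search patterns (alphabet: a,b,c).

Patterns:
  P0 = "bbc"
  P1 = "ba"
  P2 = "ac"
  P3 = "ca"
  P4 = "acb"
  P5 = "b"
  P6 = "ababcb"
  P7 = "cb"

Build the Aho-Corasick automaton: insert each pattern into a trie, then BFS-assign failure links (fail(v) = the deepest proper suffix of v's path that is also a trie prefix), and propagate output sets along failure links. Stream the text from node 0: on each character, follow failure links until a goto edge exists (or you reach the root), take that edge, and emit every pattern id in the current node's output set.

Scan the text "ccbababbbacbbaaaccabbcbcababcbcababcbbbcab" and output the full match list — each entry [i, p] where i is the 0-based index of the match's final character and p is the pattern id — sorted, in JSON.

Build:
Trie (insert patterns):
  n0 'ε': a→5 b→1 c→7
  n1 'b': a→4 b→2  [P5 ends]
  n2 'bb': c→3
  n3 'bbc': ·  [P0 ends]
  n4 'ba': ·  [P1 ends]
  n5 'a': b→10 c→6
  n6 'ac': b→9  [P2 ends]
  n7 'c': a→8 b→15
  n8 'ca': ·  [P3 ends]
  n9 'acb': ·  [P4 ends]
  n10 'ab': a→11
  n11 'aba': b→12
  n12 'abab': c→13
  n13 'ababc': b→14
  n14 'ababcb': ·  [P6 ends]
  n15 'cb': ·  [P7 ends]

BFS fail/out derivation:
  n1('b'): parent n0 fail=0; on 'b' 0 → fail=0;  out {5}∪∅={5}
  n5('a'): parent n0 fail=0; on 'a' 0 → fail=0;  out ∅∪∅=∅
  n7('c'): parent n0 fail=0; on 'c' 0 → fail=0;  out ∅∪∅=∅
  n2('bb'): parent n1 fail=0; on 'b' 0 → fail=1;  out ∅∪{5}={5}
  n4('ba'): parent n1 fail=0; on 'a' 0 → fail=5;  out {1}∪∅={1}
  n6('ac'): parent n5 fail=0; on 'c' 0 → fail=7;  out {2}∪∅={2}
  n8('ca'): parent n7 fail=0; on 'a' 0 → fail=5;  out {3}∪∅={3}
  n10('ab'): parent n5 fail=0; on 'b' 0 → fail=1;  out ∅∪{5}={5}
  n15('cb'): parent n7 fail=0; on 'b' 0 → fail=1;  out {7}∪{5}={5,7}
  n3('bbc'): parent n2 fail=1; on 'c' 1→0 → fail=7;  out {0}∪∅={0}
  n9('acb'): parent n6 fail=7; on 'b' 7 → fail=15;  out {4}∪{5,7}={4,5,7}
  n11('aba'): parent n10 fail=1; on 'a' 1 → fail=4;  out ∅∪{1}={1}
  n12('abab'): parent n11 fail=4; on 'b' 4→5 → fail=10;  out ∅∪{5}={5}
  n13('ababc'): parent n12 fail=10; on 'c' 10→1→0 → fail=7;  out ∅∪∅=∅
  n14('ababcb'): parent n13 fail=7; on 'b' 7 → fail=15;  out {6}∪{5,7}={5,6,7}

Scan:
pos 0 'c': at 7
pos 1 'c': at 7 (fail-walked)
pos 2 'b': at 15  emit P5@[2:2],P7@[1:2]
pos 3 'a': at 4 (fail-walked)  emit P1@[2:3]
pos 4 'b': at 10 (fail-walked)  emit P5@[4:4]
pos 5 'a': at 11  emit P1@[4:5]
pos 6 'b': at 12  emit P5@[6:6]
pos 7 'b': at 2 (fail-walked)  emit P5@[7:7]
pos 8 'b': at 2 (fail-walked)  emit P5@[8:8]
pos 9 'a': at 4 (fail-walked)  emit P1@[8:9]
pos 10 'c': at 6 (fail-walked)  emit P2@[9:10]
pos 11 'b': at 9  emit P4@[9:11],P5@[11:11],P7@[10:11]
pos 12 'b': at 2 (fail-walked)  emit P5@[12:12]
pos 13 'a': at 4 (fail-walked)  emit P1@[12:13]
pos 14 'a': at 5 (fail-walked)
pos 15 'a': at 5 (fail-walked)
pos 16 'c': at 6  emit P2@[15:16]
pos 17 'c': at 7 (fail-walked)
pos 18 'a': at 8  emit P3@[17:18]
pos 19 'b': at 10 (fail-walked)  emit P5@[19:19]
pos 20 'b': at 2 (fail-walked)  emit P5@[20:20]
pos 21 'c': at 3  emit P0@[19:21]
pos 22 'b': at 15 (fail-walked)  emit P5@[22:22],P7@[21:22]
pos 23 'c': at 7 (fail-walked)
pos 24 'a': at 8  emit P3@[23:24]
pos 25 'b': at 10 (fail-walked)  emit P5@[25:25]
pos 26 'a': at 11  emit P1@[25:26]
pos 27 'b': at 12  emit P5@[27:27]
pos 28 'c': at 13
pos 29 'b': at 14  emit P5@[29:29],P6@[24:29],P7@[28:29]
pos 30 'c': at 7 (fail-walked)
pos 31 'a': at 8  emit P3@[30:31]
pos 32 'b': at 10 (fail-walked)  emit P5@[32:32]
pos 33 'a': at 11  emit P1@[32:33]
pos 34 'b': at 12  emit P5@[34:34]
pos 35 'c': at 13
pos 36 'b': at 14  emit P5@[36:36],P6@[31:36],P7@[35:36]
pos 37 'b': at 2 (fail-walked)  emit P5@[37:37]
pos 38 'b': at 2 (fail-walked)  emit P5@[38:38]
pos 39 'c': at 3  emit P0@[37:39]
pos 40 'a': at 8 (fail-walked)  emit P3@[39:40]
pos 41 'b': at 10 (fail-walked)  emit P5@[41:41]

Matches: [[2,5],[2,7],[3,1],[4,5],[5,1],[6,5],[7,5],[8,5],[9,1],[10,2],[11,4],[11,5],[11,7],[12,5],[13,1],[16,2],[18,3],[19,5],[20,5],[21,0],[22,5],[22,7],[24,3],[25,5],[26,1],[27,5],[29,5],[29,6],[29,7],[31,3],[32,5],[33,1],[34,5],[36,5],[36,6],[36,7],[37,5],[38,5],[39,0],[40,3],[41,5]]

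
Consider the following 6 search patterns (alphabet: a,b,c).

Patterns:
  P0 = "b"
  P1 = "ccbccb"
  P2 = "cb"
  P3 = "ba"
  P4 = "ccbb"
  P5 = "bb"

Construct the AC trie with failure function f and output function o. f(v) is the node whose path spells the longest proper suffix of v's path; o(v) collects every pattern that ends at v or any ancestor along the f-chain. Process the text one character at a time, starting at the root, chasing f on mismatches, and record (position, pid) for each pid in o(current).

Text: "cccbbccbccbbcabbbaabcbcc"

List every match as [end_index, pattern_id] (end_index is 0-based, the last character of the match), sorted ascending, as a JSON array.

Construct AC machine:
Trie (insert patterns):
  0='ε' goto b→1 c→2
  1='b' goto a→9 b→11  ←P0
  2='c' goto b→8 c→3
  3='cc' goto b→4
  4='ccb' goto b→10 c→5
  5='ccbc' goto c→6
  6='ccbcc' goto b→7
  7='ccbccb' goto ·  ←P1
  8='cb' goto ·  ←P2
  9='ba' goto ·  ←P3
  10='ccbb' goto ·  ←P4
  11='bb' goto ·  ←P5

Failure links (BFS by depth):
  fail(1) 'b': from fail(0)=0 chase 'b': 0 ⇒ 0;  out={0}∪out(0)={0}
  fail(2) 'c': from fail(0)=0 chase 'c': 0 ⇒ 0;  out=∅∪out(0)=∅
  fail(3) 'cc': from fail(2)=0 chase 'c': 0 ⇒ 2;  out=∅∪out(2)=∅
  fail(8) 'cb': from fail(2)=0 chase 'b': 0 ⇒ 1;  out={2}∪out(1)={0,2}
  fail(9) 'ba': from fail(1)=0 chase 'a': 0 ⇒ 0;  out={3}∪out(0)={3}
  fail(11) 'bb': from fail(1)=0 chase 'b': 0 ⇒ 1;  out={5}∪out(1)={0,5}
  fail(4) 'ccb': from fail(3)=2 chase 'b': 2 ⇒ 8;  out=∅∪out(8)={0,2}
  fail(5) 'ccbc': from fail(4)=8 chase 'c': 8→1→0 ⇒ 2;  out=∅∪out(2)=∅
  fail(10) 'ccbb': from fail(4)=8 chase 'b': 8→1 ⇒ 11;  out={4}∪out(11)={0,4,5}
  fail(6) 'ccbcc': from fail(5)=2 chase 'c': 2 ⇒ 3;  out=∅∪out(3)=∅
  fail(7) 'ccbccb': from fail(6)=3 chase 'b': 3 ⇒ 4;  out={1}∪out(4)={0,1,2}

Text stream:
[0] read 'c'  n0⇒n2
[1] read 'c'  n2⇒n3
[2] read 'c'  n3⇒n3 (via fail)
[3] read 'b'  n3⇒n4  → match P0@[3:3],P2@[2:3]
[4] read 'b'  n4⇒n10  → match P0@[4:4],P4@[1:4],P5@[3:4]
[5] read 'c'  n10⇒n2 (via fail)
[6] read 'c'  n2⇒n3
[7] read 'b'  n3⇒n4  → match P0@[7:7],P2@[6:7]
[8] read 'c'  n4⇒n5
[9] read 'c'  n5⇒n6
[10] read 'b'  n6⇒n7  → match P0@[10:10],P1@[5:10],P2@[9:10]
[11] read 'b'  n7⇒n10 (via fail)  → match P0@[11:11],P4@[8:11],P5@[10:11]
[12] read 'c'  n10⇒n2 (via fail)
[13] read 'a'  n2⇒n0 (via fail)
[14] read 'b'  n0⇒n1  → match P0@[14:14]
[15] read 'b'  n1⇒n11  → match P0@[15:15],P5@[14:15]
[16] read 'b'  n11⇒n11 (via fail)  → match P0@[16:16],P5@[15:16]
[17] read 'a'  n11⇒n9 (via fail)  → match P3@[16:17]
[18] read 'a'  n9⇒n0 (via fail)
[19] read 'b'  n0⇒n1  → match P0@[19:19]
[20] read 'c'  n1⇒n2 (via fail)
[21] read 'b'  n2⇒n8  → match P0@[21:21],P2@[20:21]
[22] read 'c'  n8⇒n2 (via fail)
[23] read 'c'  n2⇒n3

Result: [[3,0],[3,2],[4,0],[4,4],[4,5],[7,0],[7,2],[10,0],[10,1],[10,2],[11,0],[11,4],[11,5],[14,0],[15,0],[15,5],[16,0],[16,5],[17,3],[19,0],[21,0],[21,2]]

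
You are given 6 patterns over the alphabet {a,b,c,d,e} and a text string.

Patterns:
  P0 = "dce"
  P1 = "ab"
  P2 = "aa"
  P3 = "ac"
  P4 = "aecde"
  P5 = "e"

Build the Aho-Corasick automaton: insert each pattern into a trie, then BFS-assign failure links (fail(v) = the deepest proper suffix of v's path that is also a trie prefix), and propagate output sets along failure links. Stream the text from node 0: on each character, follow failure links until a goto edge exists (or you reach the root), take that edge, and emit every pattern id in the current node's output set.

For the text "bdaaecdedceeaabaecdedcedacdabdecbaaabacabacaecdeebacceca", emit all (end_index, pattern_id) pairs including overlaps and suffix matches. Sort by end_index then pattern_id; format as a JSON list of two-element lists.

Build automaton:
Trie (insert patterns):
  n0 'ε': a→4 d→1 e→12
  n1 'd': c→2
  n2 'dc': e→3
  n3 'dce': ·  [P0 ends]
  n4 'a': a→6 b→5 c→7 e→8
  n5 'ab': ·  [P1 ends]
  n6 'aa': ·  [P2 ends]
  n7 'ac': ·  [P3 ends]
  n8 'ae': c→9
  n9 'aec': d→10
  n10 'aecd': e→11
  n11 'aecde': ·  [P4 ends]
  n12 'e': ·  [P5 ends]

Failure links (BFS by depth):
  n1('d'): parent n0 fail=0; on 'd' 0 → fail=0;  out ∅∪∅=∅
  n4('a'): parent n0 fail=0; on 'a' 0 → fail=0;  out ∅∪∅=∅
  n12('e'): parent n0 fail=0; on 'e' 0 → fail=0;  out {5}∪∅={5}
  n2('dc'): parent n1 fail=0; on 'c' 0 → fail=0;  out ∅∪∅=∅
  n5('ab'): parent n4 fail=0; on 'b' 0 → fail=0;  out {1}∪∅={1}
  n6('aa'): parent n4 fail=0; on 'a' 0 → fail=4;  out {2}∪∅={2}
  n7('ac'): parent n4 fail=0; on 'c' 0 → fail=0;  out {3}∪∅={3}
  n8('ae'): parent n4 fail=0; on 'e' 0 → fail=12;  out ∅∪{5}={5}
  n3('dce'): parent n2 fail=0; on 'e' 0 → fail=12;  out {0}∪{5}={0,5}
  n9('aec'): parent n8 fail=12; on 'c' 12→0 → fail=0;  out ∅∪∅=∅
  n10('aecd'): parent n9 fail=0; on 'd' 0 → fail=1;  out ∅∪∅=∅
  n11('aecde'): parent n10 fail=1; on 'e' 1→0 → fail=12;  out {4}∪{5}={4,5}

Scan:
[0] read 'b'  n0⇒n0
[1] read 'd'  n0⇒n1
[2] read 'a'  n1⇒n4 (via fail)
[3] read 'a'  n4⇒n6  ** P2@[2:3]
[4] read 'e'  n6⇒n8 (via fail)  ** P5@[4:4]
[5] read 'c'  n8⇒n9
[6] read 'd'  n9⇒n10
[7] read 'e'  n10⇒n11  ** P4@[3:7],P5@[7:7]
[8] read 'd'  n11⇒n1 (via fail)
[9] read 'c'  n1⇒n2
[10] read 'e'  n2⇒n3  ** P0@[8:10],P5@[10:10]
[11] read 'e'  n3⇒n12 (via fail)  ** P5@[11:11]
[12] read 'a'  n12⇒n4 (via fail)
[13] read 'a'  n4⇒n6  ** P2@[12:13]
[14] read 'b'  n6⇒n5 (via fail)  ** P1@[13:14]
[15] read 'a'  n5⇒n4 (via fail)
[16] read 'e'  n4⇒n8  ** P5@[16:16]
[17] read 'c'  n8⇒n9
[18] read 'd'  n9⇒n10
[19] read 'e'  n10⇒n11  ** P4@[15:19],P5@[19:19]
[20] read 'd'  n11⇒n1 (via fail)
[21] read 'c'  n1⇒n2
[22] read 'e'  n2⇒n3  ** P0@[20:22],P5@[22:22]
[23] read 'd'  n3⇒n1 (via fail)
[24] read 'a'  n1⇒n4 (via fail)
[25] read 'c'  n4⇒n7  ** P3@[24:25]
[26] read 'd'  n7⇒n1 (via fail)
[27] read 'a'  n1⇒n4 (via fail)
[28] read 'b'  n4⇒n5  ** P1@[27:28]
[29] read 'd'  n5⇒n1 (via fail)
[30] read 'e'  n1⇒n12 (via fail)  ** P5@[30:30]
[31] read 'c'  n12⇒n0 (via fail)
[32] read 'b'  n0⇒n0
[33] read 'a'  n0⇒n4
[34] read 'a'  n4⇒n6  ** P2@[33:34]
[35] read 'a'  n6⇒n6 (via fail)  ** P2@[34:35]
[36] read 'b'  n6⇒n5 (via fail)  ** P1@[35:36]
[37] read 'a'  n5⇒n4 (via fail)
[38] read 'c'  n4⇒n7  ** P3@[37:38]
[39] read 'a'  n7⇒n4 (via fail)
[40] read 'b'  n4⇒n5  ** P1@[39:40]
[41] read 'a'  n5⇒n4 (via fail)
[42] read 'c'  n4⇒n7  ** P3@[41:42]
[43] read 'a'  n7⇒n4 (via fail)
[44] read 'e'  n4⇒n8  ** P5@[44:44]
[45] read 'c'  n8⇒n9
[46] read 'd'  n9⇒n10
[47] read 'e'  n10⇒n11  ** P4@[43:47],P5@[47:47]
[48] read 'e'  n11⇒n12 (via fail)  ** P5@[48:48]
[49] read 'b'  n12⇒n0 (via fail)
[50] read 'a'  n0⇒n4
[51] read 'c'  n4⇒n7  ** P3@[50:51]
[52] read 'c'  n7⇒n0 (via fail)
[53] read 'e'  n0⇒n12  ** P5@[53:53]
[54] read 'c'  n12⇒n0 (via fail)
[55] read 'a'  n0⇒n4

Matches: [[3,2],[4,5],[7,4],[7,5],[10,0],[10,5],[11,5],[13,2],[14,1],[16,5],[19,4],[19,5],[22,0],[22,5],[25,3],[28,1],[30,5],[34,2],[35,2],[36,1],[38,3],[40,1],[42,3],[44,5],[47,4],[47,5],[48,5],[51,3],[53,5]]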